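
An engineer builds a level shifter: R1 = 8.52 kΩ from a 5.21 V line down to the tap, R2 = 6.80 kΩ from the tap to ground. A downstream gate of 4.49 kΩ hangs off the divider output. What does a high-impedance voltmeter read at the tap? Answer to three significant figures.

The load sits in parallel with R2: R2‖R_L = (6.80 × 4.49) / (6.80 + 4.49) = 2.704 kΩ.
V_out = 5.21 × 2.704 / (8.52 + 2.704) = 5.21 × 2.704/11.22 = 1.26 V.
(Unloaded it would have been 2.31 V.)

V_out ≈ 1.26 V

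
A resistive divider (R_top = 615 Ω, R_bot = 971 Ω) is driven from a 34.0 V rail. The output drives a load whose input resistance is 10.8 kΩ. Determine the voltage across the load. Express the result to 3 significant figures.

The load sits in parallel with R_bot: R_bot‖R_L = (971 × 10800) / (971 + 10800) = 890.9 Ω.
V_out = 34.0 × 890.9 / (615 + 890.9) = 34.0 × 890.9/1506 = 20.1 V.

V_out ≈ 20.1 V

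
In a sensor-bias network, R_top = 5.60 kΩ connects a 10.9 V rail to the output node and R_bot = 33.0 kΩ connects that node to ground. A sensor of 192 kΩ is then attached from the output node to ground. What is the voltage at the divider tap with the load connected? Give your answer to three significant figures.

The load sits in parallel with R_bot: R_bot‖R_L = (33.0 × 192) / (33.0 + 192) = 28.16 kΩ.
V_out = 10.9 × 28.16 / (5.60 + 28.16) = 10.9 × 28.16/33.76 = 9.09 V.
(Unloaded it would have been 9.32 V.)

V_out ≈ 9.09 V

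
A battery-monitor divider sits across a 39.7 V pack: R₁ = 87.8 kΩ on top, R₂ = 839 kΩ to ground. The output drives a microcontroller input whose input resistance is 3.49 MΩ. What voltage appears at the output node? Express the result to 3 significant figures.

The load sits in parallel with R₂: R₂‖R_L = (839 × 3490) / (839 + 3490) = 676.4 kΩ.
V_out = 39.7 × 676.4 / (87.8 + 676.4) = 39.7 × 676.4/764.2 = 35.1 V.

V_out ≈ 35.1 V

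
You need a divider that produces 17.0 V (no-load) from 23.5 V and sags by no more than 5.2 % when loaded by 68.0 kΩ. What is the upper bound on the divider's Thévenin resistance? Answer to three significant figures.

Loading drop = R_th/(R_th + R_L) ≤ 0.0520, so R_th ≤ R_L · ε/(1−ε) = 68.0 kΩ × 0.0520/0.9480 = 3.73 kΩ.

R_th ≤ 3.73 kΩ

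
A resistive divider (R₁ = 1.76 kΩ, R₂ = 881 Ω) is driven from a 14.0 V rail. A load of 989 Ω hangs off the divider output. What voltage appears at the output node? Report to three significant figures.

The load sits in parallel with R₂: R₂‖R_L = (881 × 989) / (881 + 989) = 465.9 Ω.
V_out = 14.0 × 465.9 / (1760 + 465.9) = 14.0 × 465.9/2226 = 2.93 V.

V_out ≈ 2.93 V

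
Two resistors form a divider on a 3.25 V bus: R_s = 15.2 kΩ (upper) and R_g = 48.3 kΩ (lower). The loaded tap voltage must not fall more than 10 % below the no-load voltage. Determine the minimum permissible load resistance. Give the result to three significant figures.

R_L(min) ≈ 104 kΩ

Output resistance R_th = R_s‖R_g = (15.2 × 48.3)/63.50 = 11.56 kΩ.
The fractional drop is R_th/(R_th + R_L); requiring this ≤ 0.100 gives R_L ≥ R_th(1/0.100 − 1) = 11.56 × 9.000 = 104 kΩ.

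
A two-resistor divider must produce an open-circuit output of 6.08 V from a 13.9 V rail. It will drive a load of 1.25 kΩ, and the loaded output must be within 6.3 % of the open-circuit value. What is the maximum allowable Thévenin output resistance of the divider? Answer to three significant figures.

Loading drop = R_th/(R_th + R_L) ≤ 0.0630, so R_th ≤ R_L · ε/(1−ε) = 1.25 kΩ × 0.0630/0.9370 = 84.0 Ω.

R_th ≤ 84.0 Ω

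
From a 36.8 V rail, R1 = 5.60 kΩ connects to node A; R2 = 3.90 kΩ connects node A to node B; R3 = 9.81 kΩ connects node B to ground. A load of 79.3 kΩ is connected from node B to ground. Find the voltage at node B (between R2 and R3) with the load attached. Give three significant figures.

V ≈ 17.6 V

At node B, R3 is in parallel with the load: R3‖R_L = 8.730 kΩ.
Below node A the resistance is R2 + (R3‖R_L) = 12.63 kΩ, so V_A = 36.8 × 12.63/18.23 = 25.50 V.
Then V_B = V_A × (R3‖R_L)/(R2 + R3‖R_L) = 25.50 × 8.730/12.63 = 17.6 V.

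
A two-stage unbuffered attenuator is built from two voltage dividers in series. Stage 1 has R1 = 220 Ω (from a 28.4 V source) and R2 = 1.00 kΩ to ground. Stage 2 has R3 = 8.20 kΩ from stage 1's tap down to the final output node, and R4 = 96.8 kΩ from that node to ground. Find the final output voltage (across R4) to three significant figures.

Stage 2 presents R3+R4 = 105000 Ω as a load on stage 1's tap.
Stage 1's lower leg becomes R2‖(R3+R4) = 990.6 Ω, so V_mid = 28.4 × 990.6/1211 = 23.24 V.
Stage 2 is itself unloaded: V_out = V_mid × R4/(R3+R4) = 23.24 × 96800/105000 = 21.4 V.

V_out ≈ 21.4 V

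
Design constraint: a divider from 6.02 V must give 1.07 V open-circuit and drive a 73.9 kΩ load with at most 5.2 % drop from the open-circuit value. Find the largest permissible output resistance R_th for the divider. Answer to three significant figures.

R_th ≤ 4.05 kΩ

Loading drop = R_th/(R_th + R_L) ≤ 0.0520, so R_th ≤ R_L · ε/(1−ε) = 73.9 kΩ × 0.0520/0.9480 = 4.05 kΩ.
(Any R1, R2 with R2/(R1+R2) = 0.178 and R1‖R2 ≤ 4.05 kΩ will meet the spec.)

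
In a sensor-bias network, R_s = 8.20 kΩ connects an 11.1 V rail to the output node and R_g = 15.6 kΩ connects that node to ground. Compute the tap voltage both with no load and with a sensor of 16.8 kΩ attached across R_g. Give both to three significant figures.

Open-circuit: V = 11.1 × 15.6/(8.20 + 15.6) = 7.28 V.
With the load, R_g becomes R_g‖R_L = 8.089 kΩ, so V = 11.1 × 8.089/16.29 = 5.51 V.

Unloaded: 7.28 V; loaded: 5.51 V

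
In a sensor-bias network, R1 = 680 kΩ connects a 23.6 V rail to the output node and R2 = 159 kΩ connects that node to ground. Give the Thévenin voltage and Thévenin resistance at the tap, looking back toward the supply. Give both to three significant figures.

V_th = 4.47 V, R_th = 129 kΩ

V_th is the open-circuit tap voltage: 23.6 × 159/(680 + 159) = 4.47 V.
With the supply zeroed, R1 and R2 appear in parallel from the tap: R_th = R1‖R2 = (680 × 159)/839.0 = 129 kΩ.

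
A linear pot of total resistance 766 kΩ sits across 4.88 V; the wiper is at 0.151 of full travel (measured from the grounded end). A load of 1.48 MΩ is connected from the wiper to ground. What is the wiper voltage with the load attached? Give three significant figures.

V ≈ 0.691 V

The wiper splits the pot into (1−α)R = 650.3 kΩ above and αR = 115.7 kΩ below.
Lower section ‖ load = 107.3 kΩ.
V_wiper = 4.88 × 107.3/(650.3 + 107.3) = 0.691 V.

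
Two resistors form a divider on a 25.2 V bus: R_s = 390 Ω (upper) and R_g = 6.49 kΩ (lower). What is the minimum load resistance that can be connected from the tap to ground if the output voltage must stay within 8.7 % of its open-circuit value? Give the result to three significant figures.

Output resistance R_th = R_s‖R_g = (390 × 6490)/6880 = 367.9 Ω.
The fractional drop is R_th/(R_th + R_L); requiring this ≤ 0.0870 gives R_L ≥ R_th(1/0.0870 − 1) = 367.9 × 10.49 = 3.86 kΩ.

R_L(min) ≈ 3.86 kΩ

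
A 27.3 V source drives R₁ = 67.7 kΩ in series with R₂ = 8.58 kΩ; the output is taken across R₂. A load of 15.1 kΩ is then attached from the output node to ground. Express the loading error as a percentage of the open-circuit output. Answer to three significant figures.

33.5 %

The divider's output (Thévenin) resistance is R₁‖R₂ = 7.615 kΩ.
Fractional drop under load = R_th/(R_th + R_L) = 7.615 / (7.615 + 15.1) = 0.3352.
So the output falls by 33.5 %.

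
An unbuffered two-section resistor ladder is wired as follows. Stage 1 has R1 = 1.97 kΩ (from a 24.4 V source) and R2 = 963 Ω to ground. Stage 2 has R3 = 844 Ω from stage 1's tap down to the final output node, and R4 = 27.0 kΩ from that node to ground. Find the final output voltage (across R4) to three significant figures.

V_out ≈ 7.59 V

Stage 2 presents R3+R4 = 27840 Ω as a load on stage 1's tap.
Stage 1's lower leg becomes R2‖(R3+R4) = 930.8 Ω, so V_mid = 24.4 × 930.8/2901 = 7.829 V.
Stage 2 is itself unloaded: V_out = V_mid × R4/(R3+R4) = 7.829 × 27000/27840 = 7.59 V.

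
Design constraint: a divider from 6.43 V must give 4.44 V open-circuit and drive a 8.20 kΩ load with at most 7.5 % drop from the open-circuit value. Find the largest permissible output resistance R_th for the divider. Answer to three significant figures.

Loading drop = R_th/(R_th + R_L) ≤ 0.0750, so R_th ≤ R_L · ε/(1−ε) = 8.20 kΩ × 0.0750/0.9250 = 665 Ω.
(Any R1, R2 with R2/(R1+R2) = 0.691 and R1‖R2 ≤ 665 Ω will meet the spec.)

R_th ≤ 665 Ω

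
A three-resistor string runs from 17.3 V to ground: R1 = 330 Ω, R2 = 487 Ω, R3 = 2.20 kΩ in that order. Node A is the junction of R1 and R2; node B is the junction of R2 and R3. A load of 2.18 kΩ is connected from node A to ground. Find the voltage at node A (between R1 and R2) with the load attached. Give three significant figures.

V ≈ 13.6 V

Below node A the series string R2+R3 = 2687 Ω sits in parallel with the 2180 Ω load: 1204 Ω.
V_A = 17.3 × 1204/(330 + 1204) = 13.6 V.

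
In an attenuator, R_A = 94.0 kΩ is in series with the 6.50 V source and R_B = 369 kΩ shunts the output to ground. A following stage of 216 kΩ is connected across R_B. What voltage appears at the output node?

The load sits in parallel with R_B: R_B‖R_L = (369 × 216) / (369 + 216) = 136.2 kΩ.
V_out = 6.50 × 136.2 / (94.0 + 136.2) = 6.50 × 136.2/230.2 = 3.85 V.

V_out ≈ 3.85 V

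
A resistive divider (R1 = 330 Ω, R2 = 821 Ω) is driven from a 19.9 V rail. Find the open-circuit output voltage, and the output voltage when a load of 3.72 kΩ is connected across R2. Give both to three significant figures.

Open-circuit: V = 19.9 × 821/(330 + 821) = 14.2 V.
With the load, R2 becomes R2‖R_L = 672.6 Ω, so V = 19.9 × 672.6/1003 = 13.3 V.

Unloaded: 14.2 V; loaded: 13.3 V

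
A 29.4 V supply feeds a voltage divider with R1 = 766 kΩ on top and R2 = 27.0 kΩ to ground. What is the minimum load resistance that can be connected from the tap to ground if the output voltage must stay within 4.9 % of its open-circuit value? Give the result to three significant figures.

Output resistance R_th = R1‖R2 = (766 × 27.0)/793.0 = 26.08 kΩ.
The fractional drop is R_th/(R_th + R_L); requiring this ≤ 0.0490 gives R_L ≥ R_th(1/0.0490 − 1) = 26.08 × 19.41 = 506 kΩ.

R_L(min) ≈ 506 kΩ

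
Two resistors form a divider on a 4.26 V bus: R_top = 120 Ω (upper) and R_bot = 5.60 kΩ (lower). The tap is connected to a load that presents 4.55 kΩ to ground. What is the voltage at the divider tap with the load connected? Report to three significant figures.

The load sits in parallel with R_bot: R_bot‖R_L = (5600 × 4550) / (5600 + 4550) = 2510 Ω.
V_out = 4.26 × 2510 / (120 + 2510) = 4.26 × 2510/2630 = 4.07 V.
(Unloaded it would have been 4.17 V.)

V_out ≈ 4.07 V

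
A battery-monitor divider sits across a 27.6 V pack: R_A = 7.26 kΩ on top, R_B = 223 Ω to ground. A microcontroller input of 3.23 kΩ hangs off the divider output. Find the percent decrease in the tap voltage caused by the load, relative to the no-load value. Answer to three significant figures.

The divider's output (Thévenin) resistance is R_A‖R_B = 216.4 Ω.
Fractional drop under load = R_th/(R_th + R_L) = 216.4 / (216.4 + 3230) = 0.06278.
So the output falls by 6.28 %.

6.28 %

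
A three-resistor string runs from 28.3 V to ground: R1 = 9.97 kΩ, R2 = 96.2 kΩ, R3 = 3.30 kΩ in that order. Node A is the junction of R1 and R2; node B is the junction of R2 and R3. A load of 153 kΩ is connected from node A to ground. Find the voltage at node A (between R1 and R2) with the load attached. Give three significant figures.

V ≈ 24.3 V

Below node A the series string R2+R3 = 99.50 kΩ sits in parallel with the 153 kΩ load: 60.29 kΩ.
V_A = 28.3 × 60.29/(9.97 + 60.29) = 24.3 V.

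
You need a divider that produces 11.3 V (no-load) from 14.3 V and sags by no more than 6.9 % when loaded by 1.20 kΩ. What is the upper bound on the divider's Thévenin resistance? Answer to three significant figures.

Loading drop = R_th/(R_th + R_L) ≤ 0.0690, so R_th ≤ R_L · ε/(1−ε) = 1.20 kΩ × 0.0690/0.9310 = 88.9 Ω.

R_th ≤ 88.9 Ω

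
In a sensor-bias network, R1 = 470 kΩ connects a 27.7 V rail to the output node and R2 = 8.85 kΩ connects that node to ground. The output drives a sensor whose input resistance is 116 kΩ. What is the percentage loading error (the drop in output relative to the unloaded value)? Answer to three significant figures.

6.97 %

The divider's output (Thévenin) resistance is R1‖R2 = 8.686 kΩ.
Fractional drop under load = R_th/(R_th + R_L) = 8.686 / (8.686 + 116) = 0.06967.
So the output falls by 6.97 %.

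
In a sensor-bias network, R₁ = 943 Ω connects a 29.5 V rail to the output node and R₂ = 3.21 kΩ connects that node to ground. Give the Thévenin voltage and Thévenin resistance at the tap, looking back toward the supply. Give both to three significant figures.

V_th = 22.8 V, R_th = 729 Ω

V_th is the open-circuit tap voltage: 29.5 × 3210/(943 + 3210) = 22.8 V.
With the supply zeroed, R₁ and R₂ appear in parallel from the tap: R_th = R₁‖R₂ = (943 × 3210)/4153 = 729 Ω.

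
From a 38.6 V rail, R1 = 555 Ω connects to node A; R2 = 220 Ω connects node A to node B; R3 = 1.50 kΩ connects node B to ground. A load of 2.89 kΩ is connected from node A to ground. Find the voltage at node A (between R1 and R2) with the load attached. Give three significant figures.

Below node A the series string R2+R3 = 1720 Ω sits in parallel with the 2890 Ω load: 1078 Ω.
V_A = 38.6 × 1078/(555 + 1078) = 25.5 V.

V ≈ 25.5 V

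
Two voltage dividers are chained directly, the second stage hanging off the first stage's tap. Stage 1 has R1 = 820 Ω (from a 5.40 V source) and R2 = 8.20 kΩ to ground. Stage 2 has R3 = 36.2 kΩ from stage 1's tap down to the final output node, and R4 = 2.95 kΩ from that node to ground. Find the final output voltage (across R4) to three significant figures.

V_out ≈ 0.363 V

Stage 2 presents R3+R4 = 39150 Ω as a load on stage 1's tap.
Stage 1's lower leg becomes R2‖(R3+R4) = 6780 Ω, so V_mid = 5.40 × 6780/7600 = 4.817 V.
Stage 2 is itself unloaded: V_out = V_mid × R4/(R3+R4) = 4.817 × 2950/39150 = 0.363 V.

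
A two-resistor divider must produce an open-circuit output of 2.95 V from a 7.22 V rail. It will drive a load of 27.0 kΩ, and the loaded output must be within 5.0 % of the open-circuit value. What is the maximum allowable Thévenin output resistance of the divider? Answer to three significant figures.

Loading drop = R_th/(R_th + R_L) ≤ 0.0500, so R_th ≤ R_L · ε/(1−ε) = 27.0 kΩ × 0.0500/0.9500 = 1.42 kΩ.
(Any R1, R2 with R2/(R1+R2) = 0.409 and R1‖R2 ≤ 1.42 kΩ will meet the spec.)

R_th ≤ 1.42 kΩ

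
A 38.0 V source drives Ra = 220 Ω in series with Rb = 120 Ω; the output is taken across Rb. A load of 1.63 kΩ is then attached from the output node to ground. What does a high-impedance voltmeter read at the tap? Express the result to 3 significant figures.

V_out ≈ 12.8 V

The load sits in parallel with Rb: Rb‖R_L = (120 × 1630) / (120 + 1630) = 111.8 Ω.
V_out = 38.0 × 111.8 / (220 + 111.8) = 38.0 × 111.8/331.8 = 12.8 V.
(Unloaded it would have been 13.4 V.)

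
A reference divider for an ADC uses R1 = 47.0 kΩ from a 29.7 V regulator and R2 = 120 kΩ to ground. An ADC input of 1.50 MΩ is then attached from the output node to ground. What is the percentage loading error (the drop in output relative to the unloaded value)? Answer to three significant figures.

The divider's output (Thévenin) resistance is R1‖R2 = 33.77 kΩ.
Fractional drop under load = R_th/(R_th + R_L) = 33.77 / (33.77 + 1500) = 0.02202.
So the output falls by 2.20 %.

2.20 %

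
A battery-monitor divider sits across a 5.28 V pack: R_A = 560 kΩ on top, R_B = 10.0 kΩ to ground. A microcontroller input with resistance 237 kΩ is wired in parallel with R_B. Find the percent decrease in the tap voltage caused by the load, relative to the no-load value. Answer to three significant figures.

The divider's output (Thévenin) resistance is R_A‖R_B = 9.825 kΩ.
Fractional drop under load = R_th/(R_th + R_L) = 9.825 / (9.825 + 237) = 0.03980.
So the output falls by 3.98 %.

3.98 %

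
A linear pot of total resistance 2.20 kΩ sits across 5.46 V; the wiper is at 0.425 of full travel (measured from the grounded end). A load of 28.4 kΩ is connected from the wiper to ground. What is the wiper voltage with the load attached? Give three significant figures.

The wiper splits the pot into (1−α)R = 1265 Ω above and αR = 935.0 Ω below.
Lower section ‖ load = 905.2 Ω.
V_wiper = 5.46 × 905.2/(1265 + 905.2) = 2.28 V.

V ≈ 2.28 V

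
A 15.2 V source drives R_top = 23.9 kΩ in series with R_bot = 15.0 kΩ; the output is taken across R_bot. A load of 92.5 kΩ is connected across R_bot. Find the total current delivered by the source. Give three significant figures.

I ≈ 0.413 mA

R_bot‖R_L = 12.91 kΩ, so the source sees R_top + R_bot‖R_L = 36.81 kΩ.
I = 15.2 V / 36.81 kΩ = 0.413 mA.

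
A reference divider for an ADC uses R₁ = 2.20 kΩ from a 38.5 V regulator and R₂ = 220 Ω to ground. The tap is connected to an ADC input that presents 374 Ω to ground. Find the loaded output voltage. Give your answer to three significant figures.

V_out ≈ 2.28 V

The load sits in parallel with R₂: R₂‖R_L = (220 × 374) / (220 + 374) = 138.5 Ω.
V_out = 38.5 × 138.5 / (2200 + 138.5) = 38.5 × 138.5/2339 = 2.28 V.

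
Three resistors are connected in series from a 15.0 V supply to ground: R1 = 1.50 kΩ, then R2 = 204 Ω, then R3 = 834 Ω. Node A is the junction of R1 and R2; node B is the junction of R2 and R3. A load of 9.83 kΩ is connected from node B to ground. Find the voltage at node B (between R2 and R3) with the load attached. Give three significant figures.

V ≈ 4.66 V

At node B, R3 is in parallel with the load: R3‖R_L = 768.8 Ω.
Below node A the resistance is R2 + (R3‖R_L) = 972.8 Ω, so V_A = 15.0 × 972.8/2473 = 5.901 V.
Then V_B = V_A × (R3‖R_L)/(R2 + R3‖R_L) = 5.901 × 768.8/972.8 = 4.66 V.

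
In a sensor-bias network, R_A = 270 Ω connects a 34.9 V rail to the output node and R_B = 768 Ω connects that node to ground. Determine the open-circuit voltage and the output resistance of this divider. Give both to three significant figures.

V_th = 25.8 V, R_th = 200 Ω

V_th is the open-circuit tap voltage: 34.9 × 768/(270 + 768) = 25.8 V.
With the supply zeroed, R_A and R_B appear in parallel from the tap: R_th = R_A‖R_B = (270 × 768)/1038 = 200 Ω.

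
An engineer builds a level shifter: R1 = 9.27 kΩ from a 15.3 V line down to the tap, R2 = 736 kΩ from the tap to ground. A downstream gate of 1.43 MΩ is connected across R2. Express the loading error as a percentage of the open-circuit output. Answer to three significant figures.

The divider's output (Thévenin) resistance is R1‖R2 = 9.155 kΩ.
Fractional drop under load = R_th/(R_th + R_L) = 9.155 / (9.155 + 1430) = 0.006361.
So the output falls by 0.636 %.

0.636 %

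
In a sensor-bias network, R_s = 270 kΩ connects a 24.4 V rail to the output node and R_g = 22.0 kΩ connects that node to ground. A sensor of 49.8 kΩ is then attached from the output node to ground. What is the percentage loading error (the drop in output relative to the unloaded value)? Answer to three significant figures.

29.0 %

The divider's output (Thévenin) resistance is R_s‖R_g = 20.34 kΩ.
Fractional drop under load = R_th/(R_th + R_L) = 20.34 / (20.34 + 49.8) = 0.2900.
So the output falls by 29.0 %.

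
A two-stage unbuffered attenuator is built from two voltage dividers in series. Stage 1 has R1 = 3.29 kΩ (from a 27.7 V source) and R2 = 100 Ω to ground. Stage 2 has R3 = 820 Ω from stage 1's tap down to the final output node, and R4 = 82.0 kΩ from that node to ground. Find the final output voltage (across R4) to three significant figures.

Stage 2 presents R3+R4 = 82820 Ω as a load on stage 1's tap.
Stage 1's lower leg becomes R2‖(R3+R4) = 99.88 Ω, so V_mid = 27.7 × 99.88/3390 = 0.8162 V.
Stage 2 is itself unloaded: V_out = V_mid × R4/(R3+R4) = 0.8162 × 82000/82820 = 0.808 V.

V_out ≈ 0.808 V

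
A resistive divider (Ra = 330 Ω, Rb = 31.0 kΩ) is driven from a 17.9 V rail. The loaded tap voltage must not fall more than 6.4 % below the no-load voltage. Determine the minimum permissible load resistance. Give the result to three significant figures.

Output resistance R_th = Ra‖Rb = (330 × 31000)/31330 = 326.5 Ω.
The fractional drop is R_th/(R_th + R_L); requiring this ≤ 0.0640 gives R_L ≥ R_th(1/0.0640 − 1) = 326.5 × 14.62 = 4.78 kΩ.

R_L(min) ≈ 4.78 kΩ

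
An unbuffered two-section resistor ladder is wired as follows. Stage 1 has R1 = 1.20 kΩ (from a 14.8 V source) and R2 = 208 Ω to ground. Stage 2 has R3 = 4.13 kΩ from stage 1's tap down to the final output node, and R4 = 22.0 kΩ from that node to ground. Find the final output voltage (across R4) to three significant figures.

V_out ≈ 1.83 V

Stage 2 presents R3+R4 = 26130 Ω as a load on stage 1's tap.
Stage 1's lower leg becomes R2‖(R3+R4) = 206.4 Ω, so V_mid = 14.8 × 206.4/1406 = 2.172 V.
Stage 2 is itself unloaded: V_out = V_mid × R4/(R3+R4) = 2.172 × 22000/26130 = 1.83 V.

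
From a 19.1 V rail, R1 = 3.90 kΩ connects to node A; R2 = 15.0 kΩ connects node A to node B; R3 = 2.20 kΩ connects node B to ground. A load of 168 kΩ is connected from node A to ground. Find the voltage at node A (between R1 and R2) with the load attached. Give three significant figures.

Below node A the series string R2+R3 = 17.20 kΩ sits in parallel with the 168 kΩ load: 15.60 kΩ.
V_A = 19.1 × 15.60/(3.90 + 15.60) = 15.3 V.

V ≈ 15.3 V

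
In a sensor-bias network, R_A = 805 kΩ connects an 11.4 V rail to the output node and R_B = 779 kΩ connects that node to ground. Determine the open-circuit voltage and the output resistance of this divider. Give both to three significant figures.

V_th is the open-circuit tap voltage: 11.4 × 779/(805 + 779) = 5.61 V.
With the supply zeroed, R_A and R_B appear in parallel from the tap: R_th = R_A‖R_B = (805 × 779)/1584 = 396 kΩ.

V_th = 5.61 V, R_th = 396 kΩ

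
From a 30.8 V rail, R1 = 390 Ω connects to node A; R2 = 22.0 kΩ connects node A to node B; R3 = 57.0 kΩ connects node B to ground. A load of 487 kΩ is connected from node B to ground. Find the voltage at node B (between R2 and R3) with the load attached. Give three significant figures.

At node B, R3 is in parallel with the load: R3‖R_L = 51030 Ω.
Below node A the resistance is R2 + (R3‖R_L) = 73030 Ω, so V_A = 30.8 × 73030/73420 = 30.64 V.
Then V_B = V_A × (R3‖R_L)/(R2 + R3‖R_L) = 30.64 × 51030/73030 = 21.4 V.

V ≈ 21.4 V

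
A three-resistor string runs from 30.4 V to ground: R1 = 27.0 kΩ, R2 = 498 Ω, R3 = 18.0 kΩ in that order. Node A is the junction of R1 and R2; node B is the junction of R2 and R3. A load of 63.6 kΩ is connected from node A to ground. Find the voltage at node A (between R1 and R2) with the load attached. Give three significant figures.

Below node A the series string R2+R3 = 18500 Ω sits in parallel with the 63600 Ω load: 14330 Ω.
V_A = 30.4 × 14330/(27000 + 14330) = 10.5 V.

V ≈ 10.5 V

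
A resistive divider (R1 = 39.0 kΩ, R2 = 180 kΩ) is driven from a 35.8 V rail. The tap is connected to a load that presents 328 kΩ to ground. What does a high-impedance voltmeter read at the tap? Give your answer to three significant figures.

The load sits in parallel with R2: R2‖R_L = (180 × 328) / (180 + 328) = 116.2 kΩ.
V_out = 35.8 × 116.2 / (39.0 + 116.2) = 35.8 × 116.2/155.2 = 26.8 V.
(Unloaded it would have been 29.4 V.)

V_out ≈ 26.8 V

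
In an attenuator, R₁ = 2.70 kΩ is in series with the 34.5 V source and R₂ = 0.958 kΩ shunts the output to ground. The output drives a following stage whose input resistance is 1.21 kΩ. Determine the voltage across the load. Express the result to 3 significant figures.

V_out ≈ 5.70 V

The load sits in parallel with R₂: R₂‖R_L = (958 × 1210) / (958 + 1210) = 534.7 Ω.
V_out = 34.5 × 534.7 / (2700 + 534.7) = 34.5 × 534.7/3235 = 5.70 V.
(Unloaded it would have been 9.04 V.)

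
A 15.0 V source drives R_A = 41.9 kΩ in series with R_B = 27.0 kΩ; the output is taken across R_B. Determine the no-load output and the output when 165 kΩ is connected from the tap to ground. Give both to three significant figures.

Unloaded: 5.88 V; loaded: 5.35 V

Open-circuit: V = 15.0 × 27.0/(41.9 + 27.0) = 5.88 V.
With the load, R_B becomes R_B‖R_L = 23.20 kΩ, so V = 15.0 × 23.20/65.10 = 5.35 V.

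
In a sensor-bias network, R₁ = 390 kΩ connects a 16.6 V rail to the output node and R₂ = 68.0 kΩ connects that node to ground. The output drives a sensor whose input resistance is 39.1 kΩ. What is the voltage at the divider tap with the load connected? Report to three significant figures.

V_out ≈ 0.993 V

The load sits in parallel with R₂: R₂‖R_L = (68.0 × 39.1) / (68.0 + 39.1) = 24.83 kΩ.
V_out = 16.6 × 24.83 / (390 + 24.83) = 16.6 × 24.83/414.8 = 0.993 V.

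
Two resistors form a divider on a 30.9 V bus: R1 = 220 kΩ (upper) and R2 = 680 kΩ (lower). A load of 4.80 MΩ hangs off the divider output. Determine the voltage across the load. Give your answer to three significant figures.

V_out ≈ 22.6 V

The load sits in parallel with R2: R2‖R_L = (680 × 4800) / (680 + 4800) = 595.6 kΩ.
V_out = 30.9 × 595.6 / (220 + 595.6) = 30.9 × 595.6/815.6 = 22.6 V.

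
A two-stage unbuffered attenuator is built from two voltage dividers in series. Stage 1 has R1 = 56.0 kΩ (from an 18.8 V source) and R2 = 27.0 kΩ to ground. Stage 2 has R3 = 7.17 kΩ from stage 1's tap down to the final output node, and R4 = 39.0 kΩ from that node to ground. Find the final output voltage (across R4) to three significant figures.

V_out ≈ 3.70 V

Stage 2 presents R3+R4 = 46.17 kΩ as a load on stage 1's tap.
Stage 1's lower leg becomes R2‖(R3+R4) = 17.04 kΩ, so V_mid = 18.8 × 17.04/73.04 = 4.385 V.
Stage 2 is itself unloaded: V_out = V_mid × R4/(R3+R4) = 4.385 × 39.0/46.17 = 3.70 V.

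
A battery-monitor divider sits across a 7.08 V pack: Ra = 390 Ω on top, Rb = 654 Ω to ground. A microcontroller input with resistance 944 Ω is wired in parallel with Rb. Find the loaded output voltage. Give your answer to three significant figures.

The load sits in parallel with Rb: Rb‖R_L = (654 × 944) / (654 + 944) = 386.3 Ω.
V_out = 7.08 × 386.3 / (390 + 386.3) = 7.08 × 386.3/776.3 = 3.52 V.

V_out ≈ 3.52 V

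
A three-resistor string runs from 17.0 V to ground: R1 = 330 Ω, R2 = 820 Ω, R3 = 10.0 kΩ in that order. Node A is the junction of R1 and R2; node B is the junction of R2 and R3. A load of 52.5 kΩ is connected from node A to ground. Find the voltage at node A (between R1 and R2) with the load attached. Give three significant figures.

V ≈ 16.4 V

Below node A the series string R2+R3 = 10820 Ω sits in parallel with the 52500 Ω load: 8971 Ω.
V_A = 17.0 × 8971/(330 + 8971) = 16.4 V.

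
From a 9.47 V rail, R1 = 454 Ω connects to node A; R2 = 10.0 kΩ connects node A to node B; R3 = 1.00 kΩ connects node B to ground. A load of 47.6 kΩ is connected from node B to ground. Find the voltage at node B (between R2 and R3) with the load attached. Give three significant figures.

At node B, R3 is in parallel with the load: R3‖R_L = 979.4 Ω.
Below node A the resistance is R2 + (R3‖R_L) = 10980 Ω, so V_A = 9.47 × 10980/11430 = 9.094 V.
Then V_B = V_A × (R3‖R_L)/(R2 + R3‖R_L) = 9.094 × 979.4/10980 = 0.811 V.

V ≈ 0.811 V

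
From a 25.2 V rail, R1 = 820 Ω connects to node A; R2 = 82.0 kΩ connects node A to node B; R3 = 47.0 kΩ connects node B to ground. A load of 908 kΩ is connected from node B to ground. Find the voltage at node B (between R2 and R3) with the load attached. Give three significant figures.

V ≈ 8.83 V

At node B, R3 is in parallel with the load: R3‖R_L = 44690 Ω.
Below node A the resistance is R2 + (R3‖R_L) = 126700 Ω, so V_A = 25.2 × 126700/127500 = 25.04 V.
Then V_B = V_A × (R3‖R_L)/(R2 + R3‖R_L) = 25.04 × 44690/126700 = 8.83 V.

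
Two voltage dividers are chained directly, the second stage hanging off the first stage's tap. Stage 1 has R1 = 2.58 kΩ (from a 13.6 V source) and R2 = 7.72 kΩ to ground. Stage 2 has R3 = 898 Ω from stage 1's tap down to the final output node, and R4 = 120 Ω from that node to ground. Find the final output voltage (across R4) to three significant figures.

Stage 2 presents R3+R4 = 1018 Ω as a load on stage 1's tap.
Stage 1's lower leg becomes R2‖(R3+R4) = 899.4 Ω, so V_mid = 13.6 × 899.4/3479 = 3.516 V.
Stage 2 is itself unloaded: V_out = V_mid × R4/(R3+R4) = 3.516 × 120/1018 = 0.414 V.

V_out ≈ 0.414 V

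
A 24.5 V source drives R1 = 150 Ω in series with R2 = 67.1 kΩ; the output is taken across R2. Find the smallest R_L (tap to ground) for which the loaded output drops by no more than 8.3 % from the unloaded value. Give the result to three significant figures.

R_L(min) ≈ 1.65 kΩ

Output resistance R_th = R1‖R2 = (150 × 67100)/67250 = 149.7 Ω.
The fractional drop is R_th/(R_th + R_L); requiring this ≤ 0.0830 gives R_L ≥ R_th(1/0.0830 − 1) = 149.7 × 11.05 = 1.65 kΩ.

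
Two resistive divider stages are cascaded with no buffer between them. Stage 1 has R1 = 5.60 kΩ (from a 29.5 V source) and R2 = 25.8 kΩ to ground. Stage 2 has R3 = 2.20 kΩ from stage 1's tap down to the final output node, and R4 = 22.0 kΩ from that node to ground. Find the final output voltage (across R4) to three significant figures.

Stage 2 presents R3+R4 = 24.20 kΩ as a load on stage 1's tap.
Stage 1's lower leg becomes R2‖(R3+R4) = 12.49 kΩ, so V_mid = 29.5 × 12.49/18.09 = 20.37 V.
Stage 2 is itself unloaded: V_out = V_mid × R4/(R3+R4) = 20.37 × 22.0/24.20 = 18.5 V.

V_out ≈ 18.5 V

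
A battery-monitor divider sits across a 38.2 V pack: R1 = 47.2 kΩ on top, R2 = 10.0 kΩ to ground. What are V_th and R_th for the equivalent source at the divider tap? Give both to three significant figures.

V_th = 6.68 V, R_th = 8.25 kΩ

V_th is the open-circuit tap voltage: 38.2 × 10.0/(47.2 + 10.0) = 6.68 V.
With the supply zeroed, R1 and R2 appear in parallel from the tap: R_th = R1‖R2 = (47.2 × 10.0)/57.20 = 8.25 kΩ.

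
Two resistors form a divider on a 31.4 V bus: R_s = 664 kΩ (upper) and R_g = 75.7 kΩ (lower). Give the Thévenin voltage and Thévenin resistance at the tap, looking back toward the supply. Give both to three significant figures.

V_th = 3.21 V, R_th = 68.0 kΩ

V_th is the open-circuit tap voltage: 31.4 × 75.7/(664 + 75.7) = 3.21 V.
With the supply zeroed, R_s and R_g appear in parallel from the tap: R_th = R_s‖R_g = (664 × 75.7)/739.7 = 68.0 kΩ.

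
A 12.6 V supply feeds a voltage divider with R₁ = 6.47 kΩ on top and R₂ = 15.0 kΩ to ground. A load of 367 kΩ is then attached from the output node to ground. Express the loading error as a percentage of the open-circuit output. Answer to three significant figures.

1.22 %

The divider's output (Thévenin) resistance is R₁‖R₂ = 4.520 kΩ.
Fractional drop under load = R_th/(R_th + R_L) = 4.520 / (4.520 + 367) = 0.01217.
So the output falls by 1.22 %.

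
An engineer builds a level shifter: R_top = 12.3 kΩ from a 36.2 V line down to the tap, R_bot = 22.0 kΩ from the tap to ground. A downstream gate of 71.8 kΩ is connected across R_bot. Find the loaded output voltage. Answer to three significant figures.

The load sits in parallel with R_bot: R_bot‖R_L = (22.0 × 71.8) / (22.0 + 71.8) = 16.84 kΩ.
V_out = 36.2 × 16.84 / (12.3 + 16.84) = 36.2 × 16.84/29.14 = 20.9 V.
(Unloaded it would have been 23.2 V.)

V_out ≈ 20.9 V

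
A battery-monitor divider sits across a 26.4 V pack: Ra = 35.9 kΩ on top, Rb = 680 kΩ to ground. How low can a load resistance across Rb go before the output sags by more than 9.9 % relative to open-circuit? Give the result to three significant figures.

R_L(min) ≈ 310 kΩ

Output resistance R_th = Ra‖Rb = (35.9 × 680)/715.9 = 34.10 kΩ.
The fractional drop is R_th/(R_th + R_L); requiring this ≤ 0.0990 gives R_L ≥ R_th(1/0.0990 − 1) = 34.10 × 9.101 = 310 kΩ.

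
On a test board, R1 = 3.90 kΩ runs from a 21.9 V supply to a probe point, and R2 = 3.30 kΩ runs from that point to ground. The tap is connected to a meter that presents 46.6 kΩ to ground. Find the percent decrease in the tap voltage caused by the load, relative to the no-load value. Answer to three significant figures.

The divider's output (Thévenin) resistance is R1‖R2 = 1.788 kΩ.
Fractional drop under load = R_th/(R_th + R_L) = 1.788 / (1.788 + 46.6) = 0.03694.
So the output falls by 3.69 %.

3.69 %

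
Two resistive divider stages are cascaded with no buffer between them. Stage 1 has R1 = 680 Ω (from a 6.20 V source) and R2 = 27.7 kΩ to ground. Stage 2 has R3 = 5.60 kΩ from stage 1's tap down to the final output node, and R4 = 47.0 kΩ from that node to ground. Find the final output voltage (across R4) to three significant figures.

V_out ≈ 5.34 V

Stage 2 presents R3+R4 = 52600 Ω as a load on stage 1's tap.
Stage 1's lower leg becomes R2‖(R3+R4) = 18140 Ω, so V_mid = 6.20 × 18140/18820 = 5.976 V.
Stage 2 is itself unloaded: V_out = V_mid × R4/(R3+R4) = 5.976 × 47000/52600 = 5.34 V.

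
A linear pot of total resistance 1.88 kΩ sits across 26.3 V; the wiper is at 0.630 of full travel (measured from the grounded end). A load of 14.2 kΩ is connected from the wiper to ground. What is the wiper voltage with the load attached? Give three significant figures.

The wiper splits the pot into (1−α)R = 695.6 Ω above and αR = 1184 Ω below.
Lower section ‖ load = 1093 Ω.
V_wiper = 26.3 × 1093/(695.6 + 1093) = 16.1 V.

V ≈ 16.1 V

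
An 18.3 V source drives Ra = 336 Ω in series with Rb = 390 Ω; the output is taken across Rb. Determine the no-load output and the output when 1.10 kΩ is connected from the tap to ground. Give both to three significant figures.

Unloaded: 9.83 V; loaded: 8.44 V

Open-circuit: V = 18.3 × 390/(336 + 390) = 9.83 V.
With the load, Rb becomes Rb‖R_L = 287.9 Ω, so V = 18.3 × 287.9/623.9 = 8.44 V.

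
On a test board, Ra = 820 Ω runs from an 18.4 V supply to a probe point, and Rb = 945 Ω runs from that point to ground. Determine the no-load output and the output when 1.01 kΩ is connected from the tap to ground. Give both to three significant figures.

Open-circuit: V = 18.4 × 945/(820 + 945) = 9.85 V.
With the load, Rb becomes Rb‖R_L = 488.2 Ω, so V = 18.4 × 488.2/1308 = 6.87 V.

Unloaded: 9.85 V; loaded: 6.87 V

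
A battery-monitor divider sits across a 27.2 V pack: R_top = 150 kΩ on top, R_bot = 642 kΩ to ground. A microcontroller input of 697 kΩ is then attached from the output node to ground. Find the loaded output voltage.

The load sits in parallel with R_bot: R_bot‖R_L = (642 × 697) / (642 + 697) = 334.2 kΩ.
V_out = 27.2 × 334.2 / (150 + 334.2) = 27.2 × 334.2/484.2 = 18.8 V.
(Unloaded it would have been 22.0 V.)

V_out ≈ 18.8 V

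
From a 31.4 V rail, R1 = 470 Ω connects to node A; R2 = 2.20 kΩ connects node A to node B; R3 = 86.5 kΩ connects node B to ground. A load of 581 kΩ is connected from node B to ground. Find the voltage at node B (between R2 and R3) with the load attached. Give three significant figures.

At node B, R3 is in parallel with the load: R3‖R_L = 75290 Ω.
Below node A the resistance is R2 + (R3‖R_L) = 77490 Ω, so V_A = 31.4 × 77490/77960 = 31.21 V.
Then V_B = V_A × (R3‖R_L)/(R2 + R3‖R_L) = 31.21 × 75290/77490 = 30.3 V.

V ≈ 30.3 V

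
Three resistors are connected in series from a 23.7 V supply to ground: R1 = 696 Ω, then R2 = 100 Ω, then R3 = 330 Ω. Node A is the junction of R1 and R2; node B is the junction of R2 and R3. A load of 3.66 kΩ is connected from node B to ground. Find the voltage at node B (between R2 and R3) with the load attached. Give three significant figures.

At node B, R3 is in parallel with the load: R3‖R_L = 302.7 Ω.
Below node A the resistance is R2 + (R3‖R_L) = 402.7 Ω, so V_A = 23.7 × 402.7/1099 = 8.687 V.
Then V_B = V_A × (R3‖R_L)/(R2 + R3‖R_L) = 8.687 × 302.7/402.7 = 6.53 V.

V ≈ 6.53 V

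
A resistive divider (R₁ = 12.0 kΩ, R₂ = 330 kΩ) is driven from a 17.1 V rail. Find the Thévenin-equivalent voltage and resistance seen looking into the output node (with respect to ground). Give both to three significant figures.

V_th = 16.5 V, R_th = 11.6 kΩ

V_th is the open-circuit tap voltage: 17.1 × 330/(12.0 + 330) = 16.5 V.
With the supply zeroed, R₁ and R₂ appear in parallel from the tap: R_th = R₁‖R₂ = (12.0 × 330)/342.0 = 11.6 kΩ.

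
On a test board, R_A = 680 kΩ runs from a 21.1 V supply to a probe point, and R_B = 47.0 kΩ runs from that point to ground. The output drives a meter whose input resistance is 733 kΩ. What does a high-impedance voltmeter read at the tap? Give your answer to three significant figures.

V_out ≈ 1.29 V

The load sits in parallel with R_B: R_B‖R_L = (47.0 × 733) / (47.0 + 733) = 44.17 kΩ.
V_out = 21.1 × 44.17 / (680 + 44.17) = 21.1 × 44.17/724.2 = 1.29 V.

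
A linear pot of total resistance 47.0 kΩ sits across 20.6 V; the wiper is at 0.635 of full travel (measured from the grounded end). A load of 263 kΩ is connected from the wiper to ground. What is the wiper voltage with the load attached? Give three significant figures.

The wiper splits the pot into (1−α)R = 17.16 kΩ above and αR = 29.84 kΩ below.
Lower section ‖ load = 26.80 kΩ.
V_wiper = 20.6 × 26.80/(17.16 + 26.80) = 12.6 V.

V ≈ 12.6 V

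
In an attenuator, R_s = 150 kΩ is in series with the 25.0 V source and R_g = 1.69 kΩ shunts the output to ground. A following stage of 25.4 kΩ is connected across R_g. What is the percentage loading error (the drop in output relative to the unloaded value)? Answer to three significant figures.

The divider's output (Thévenin) resistance is R_s‖R_g = 1.671 kΩ.
Fractional drop under load = R_th/(R_th + R_L) = 1.671 / (1.671 + 25.4) = 0.06173.
So the output falls by 6.17 %.

6.17 %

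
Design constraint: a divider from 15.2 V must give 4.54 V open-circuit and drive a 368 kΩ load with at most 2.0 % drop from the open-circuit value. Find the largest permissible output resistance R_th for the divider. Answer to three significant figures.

Loading drop = R_th/(R_th + R_L) ≤ 0.0200, so R_th ≤ R_L · ε/(1−ε) = 368 kΩ × 0.0200/0.9800 = 7.51 kΩ.
(Any R1, R2 with R2/(R1+R2) = 0.299 and R1‖R2 ≤ 7.51 kΩ will meet the spec.)

R_th ≤ 7.51 kΩ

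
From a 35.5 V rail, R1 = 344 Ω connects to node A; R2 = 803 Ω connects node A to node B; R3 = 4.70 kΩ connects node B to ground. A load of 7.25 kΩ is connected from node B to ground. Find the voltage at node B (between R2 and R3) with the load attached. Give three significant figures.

At node B, R3 is in parallel with the load: R3‖R_L = 2851 Ω.
Below node A the resistance is R2 + (R3‖R_L) = 3654 Ω, so V_A = 35.5 × 3654/3998 = 32.45 V.
Then V_B = V_A × (R3‖R_L)/(R2 + R3‖R_L) = 32.45 × 2851/3654 = 25.3 V.

V ≈ 25.3 V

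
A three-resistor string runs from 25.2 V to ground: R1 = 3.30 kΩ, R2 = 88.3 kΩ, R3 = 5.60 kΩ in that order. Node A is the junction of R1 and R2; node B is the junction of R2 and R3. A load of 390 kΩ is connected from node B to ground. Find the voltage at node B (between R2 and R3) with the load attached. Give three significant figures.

V ≈ 1.43 V

At node B, R3 is in parallel with the load: R3‖R_L = 5.521 kΩ.
Below node A the resistance is R2 + (R3‖R_L) = 93.82 kΩ, so V_A = 25.2 × 93.82/97.12 = 24.34 V.
Then V_B = V_A × (R3‖R_L)/(R2 + R3‖R_L) = 24.34 × 5.521/93.82 = 1.43 V.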